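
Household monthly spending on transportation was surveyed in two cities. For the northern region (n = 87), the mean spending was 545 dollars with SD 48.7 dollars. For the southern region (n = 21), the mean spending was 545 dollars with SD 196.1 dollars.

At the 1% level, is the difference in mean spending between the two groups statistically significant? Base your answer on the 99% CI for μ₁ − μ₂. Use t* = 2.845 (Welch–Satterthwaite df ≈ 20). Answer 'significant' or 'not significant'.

SE₁ = s₁/√n₁ = 48.7/√87 = 5.2212; SE₂ = 196.1/√21 = 42.7925.
Independent samples, unequal variances: SE_diff = √(SE₁² + SE₂²) = √(27.26092944 + 1831.19805625) = 43.1098.
t* = 2.845, so margin of error = 2.845 × 43.1098 = 122.6474.
Difference in means = 545 − 545 = 0.0000.
0.0000 ± 122.6474 → (-122.6474, 122.6474).
The interval (-122.6474, 122.6474) contains 0, so the difference is not significant.

not significant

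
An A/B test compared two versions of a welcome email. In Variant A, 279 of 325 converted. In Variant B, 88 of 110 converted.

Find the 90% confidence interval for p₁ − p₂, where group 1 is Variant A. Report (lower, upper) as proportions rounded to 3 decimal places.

(-0.012, 0.129)

Sample proportions: 279/325 = 0.8585, 88/110 = 0.8000.
Each SE is √(p̂(1−p̂)/n): √(0.8585·0.1415/325) = 0.01933 and √(0.8000·0.2000/110) = 0.03814.
SE(p̂₁ − p̂₂) = √(SE₁² + SE₂²) = √(0.0003736489 + 0.0014546596) = 0.04276, since the two samples are independent.
At 90% confidence z* = 1.645; margin = 1.645 × 0.04276 = 0.07034.
The difference is 0.8585 − 0.8000 = 0.0585, so the interval is 0.0585 ± 0.07034 = (-0.012, 0.129).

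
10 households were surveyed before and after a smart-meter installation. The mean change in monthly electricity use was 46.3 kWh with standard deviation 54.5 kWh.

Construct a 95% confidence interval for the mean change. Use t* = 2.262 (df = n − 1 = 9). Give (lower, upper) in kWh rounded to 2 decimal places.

(7.32, 85.28)

Paired design: SE = s_d/√n = 54.5/√10 = 17.2344.
t* = 2.262; margin of error = 2.262 × 17.2344 = 38.9842.
46.3 ± 38.9842 → (7.32, 85.28).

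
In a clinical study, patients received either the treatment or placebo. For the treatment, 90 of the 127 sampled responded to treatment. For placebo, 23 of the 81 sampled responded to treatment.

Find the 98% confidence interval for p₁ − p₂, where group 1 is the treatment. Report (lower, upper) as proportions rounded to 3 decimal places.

First, p̂₁ = 90/127 = 0.7087; p̂₂ = 23/81 = 0.2840.
The two standard errors are √(0.7087×0.2913/127) = 0.04032 and √(0.2840×0.7160/81) = 0.05010.
Because the samples are independent, SE_diff = √(0.04032² + 0.05010²) = 0.06431.
Using z* = 2.326 for 98%, ME = 2.326 × 0.06431 = 0.14959.
p̂₁ − p̂₂ = 0.4247; interval 0.4247 ± 0.14959 gives (0.275, 0.574).

(0.275, 0.574)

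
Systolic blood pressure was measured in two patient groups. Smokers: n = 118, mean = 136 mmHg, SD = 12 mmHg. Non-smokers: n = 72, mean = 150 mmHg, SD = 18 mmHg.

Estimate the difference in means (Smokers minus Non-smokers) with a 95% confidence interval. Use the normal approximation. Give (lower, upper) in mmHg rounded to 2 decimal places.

Per-group SEs: s₁/√n₁ = 12/√118 = 1.1047, s₂/√n₂ = 18/√72 = 2.1213.
Unpooled SE of the difference: √(1.22036209 + 4.49991369) = 2.3917.
Margin of error = z* · SE = 1.960 × 2.3917 = 4.6877.
x̄₁ − x̄₂ = 136 − 150 = -14.0000.
CI: -14.0000 ± 4.6877 = (-18.69, -9.31).

(-18.69, -9.31)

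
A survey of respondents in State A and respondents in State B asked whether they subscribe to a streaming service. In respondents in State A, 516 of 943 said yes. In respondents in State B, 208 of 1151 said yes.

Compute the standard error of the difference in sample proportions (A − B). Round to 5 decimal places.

Sample proportions: 516/943 = 0.5472, 208/1151 = 0.1807.
Each SE is √(p̂(1−p̂)/n): √(0.5472·0.4528/943) = 0.01621 and √(0.1807·0.8193/1151) = 0.01134.
SE(p̂₁ − p̂₂) = √(SE₁² + SE₂²) = √(0.0002627641 + 0.0001285956) = 0.01978, since the two samples are independent.

0.01978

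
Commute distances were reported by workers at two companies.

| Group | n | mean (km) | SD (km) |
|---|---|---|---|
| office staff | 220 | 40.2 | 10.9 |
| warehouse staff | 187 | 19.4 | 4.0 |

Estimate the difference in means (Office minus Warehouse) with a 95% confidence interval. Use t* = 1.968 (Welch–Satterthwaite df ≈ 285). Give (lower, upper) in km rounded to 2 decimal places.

SE₁ = s₁/√n₁ = 10.9/√220 = 0.7349; SE₂ = 4.0/√187 = 0.2925.
Independent samples, unequal variances: SE_diff = √(SE₁² + SE₂²) = √(0.54007801 + 0.08555625) = 0.7910.
t* = 1.968, so margin of error = 1.968 × 0.7910 = 1.5567.
Difference in means = 40.2 − 19.4 = 20.8000.
20.8000 ± 1.5567 → (19.24, 22.36).

(19.24, 22.36)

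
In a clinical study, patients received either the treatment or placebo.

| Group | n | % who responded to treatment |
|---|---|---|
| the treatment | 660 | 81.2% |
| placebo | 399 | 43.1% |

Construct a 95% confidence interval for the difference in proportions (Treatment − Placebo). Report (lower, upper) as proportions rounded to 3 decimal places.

Each SE is √(p̂(1−p̂)/n): √(0.8120·0.1880/660) = 0.01521 and √(0.4310·0.5690/399) = 0.02479.
SE(p̂₁ − p̂₂) = √(SE₁² + SE₂²) = √(0.0002313441 + 0.0006145441) = 0.02908, since the two samples are independent.
At 95% confidence z* = 1.960; margin = 1.960 × 0.02908 = 0.05700.
The difference is 0.8120 − 0.4310 = 0.3810, so the interval is 0.3810 ± 0.05700 = (0.324, 0.438).

(0.324, 0.438)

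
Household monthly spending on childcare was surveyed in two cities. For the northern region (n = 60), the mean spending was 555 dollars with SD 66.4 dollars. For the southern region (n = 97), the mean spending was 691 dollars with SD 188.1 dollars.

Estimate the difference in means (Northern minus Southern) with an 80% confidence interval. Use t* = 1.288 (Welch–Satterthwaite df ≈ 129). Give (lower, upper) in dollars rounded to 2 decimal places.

(-162.96, -109.04)

Standard errors of each mean: 66.4/√60 = 8.5722 and 188.1/√97 = 19.0987.
SE(x̄₁ − x̄₂) = √(8.5722² + 19.0987²) = 20.9343 for independent samples with unequal variances.
With t* = 1.288, the margin is 1.288 × 20.9343 = 26.9634.
x̄₁ − x̄₂ = 555 − 691 = -136.0000; the interval is -136.0000 ± 26.9634 = (-162.96, -109.04).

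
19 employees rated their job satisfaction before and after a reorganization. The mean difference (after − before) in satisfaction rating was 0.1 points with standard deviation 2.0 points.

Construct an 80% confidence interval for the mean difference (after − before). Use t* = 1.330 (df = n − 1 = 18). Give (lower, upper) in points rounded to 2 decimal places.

This is a matched-pairs design, so SE = s_d/√n = 2.0/√19 = 0.4588.
Margin = 1.330 × 0.4588 = 0.6102; the interval is 0.1 ± 0.6102 = (-0.51, 0.71).

(-0.51, 0.71)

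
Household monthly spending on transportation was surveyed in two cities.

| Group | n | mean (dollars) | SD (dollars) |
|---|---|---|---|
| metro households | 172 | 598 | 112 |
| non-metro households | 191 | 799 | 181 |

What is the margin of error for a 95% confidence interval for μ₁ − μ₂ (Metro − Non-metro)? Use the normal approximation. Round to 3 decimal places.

Standard errors of each mean: 112/√172 = 8.5399 and 181/√191 = 13.0967.
SE(x̄₁ − x̄₂) = √(8.5399² + 13.0967²) = 15.6350 for independent samples with unequal variances.
With z* = 1.960, the margin is 1.960 × 15.6350 = 30.6446.

30.645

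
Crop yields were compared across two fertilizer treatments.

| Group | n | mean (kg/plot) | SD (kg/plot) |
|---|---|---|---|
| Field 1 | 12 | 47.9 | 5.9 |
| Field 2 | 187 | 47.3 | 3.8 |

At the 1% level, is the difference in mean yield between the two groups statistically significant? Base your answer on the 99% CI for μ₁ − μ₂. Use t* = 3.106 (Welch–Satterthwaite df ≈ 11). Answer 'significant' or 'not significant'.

not significant

SE₁ = s₁/√n₁ = 5.9/√12 = 1.7032; SE₂ = 3.8/√187 = 0.2779.
Independent samples, unequal variances: SE_diff = √(SE₁² + SE₂²) = √(2.90089024 + 0.07722841) = 1.7257.
t* = 3.106, so margin of error = 3.106 × 1.7257 = 5.3600.
Difference in means = 47.9 − 47.3 = 0.6000.
0.6000 ± 5.3600 → (-4.7600, 5.9600).
The interval (-4.7600, 5.9600) contains 0, so the difference is not significant.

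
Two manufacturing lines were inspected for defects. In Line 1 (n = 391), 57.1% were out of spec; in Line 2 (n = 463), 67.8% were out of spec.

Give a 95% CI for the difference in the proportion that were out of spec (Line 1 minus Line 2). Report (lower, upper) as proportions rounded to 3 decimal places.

(-0.172, -0.042)

The two standard errors are √(0.5710×0.4290/391) = 0.02503 and √(0.6780×0.3220/463) = 0.02171.
Because the samples are independent, SE_diff = √(0.02503² + 0.02171²) = 0.03313.
Using z* = 1.960 for 95%, ME = 1.960 × 0.03313 = 0.06493.
p̂₁ − p̂₂ = -0.1070; interval -0.1070 ± 0.06493 gives (-0.172, -0.042).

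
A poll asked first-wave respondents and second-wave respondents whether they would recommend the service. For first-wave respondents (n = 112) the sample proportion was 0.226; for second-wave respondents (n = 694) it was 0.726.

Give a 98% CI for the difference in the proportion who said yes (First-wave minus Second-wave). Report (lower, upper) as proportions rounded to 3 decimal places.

(-0.600, -0.400)

Each SE is √(p̂(1−p̂)/n): √(0.2260·0.7740/112) = 0.03952 and √(0.7260·0.2740/694) = 0.01693.
SE(p̂₁ − p̂₂) = √(SE₁² + SE₂²) = √(0.0015618304 + 0.0002866249) = 0.04299, since the two samples are independent.
At 98% confidence z* = 2.326; margin = 2.326 × 0.04299 = 0.09999.
The difference is 0.2260 − 0.7260 = -0.5000, so the interval is -0.5000 ± 0.09999 = (-0.600, -0.400).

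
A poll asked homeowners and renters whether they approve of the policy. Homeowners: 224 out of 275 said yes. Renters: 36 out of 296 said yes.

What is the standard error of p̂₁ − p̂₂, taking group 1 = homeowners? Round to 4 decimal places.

0.0302

First, p̂₁ = 224/275 = 0.8145; p̂₂ = 36/296 = 0.1216.
The two standard errors are √(0.8145×0.1855/275) = 0.02344 and √(0.1216×0.8784/296) = 0.01900.
Because the samples are independent, SE_diff = √(0.02344² + 0.01900²) = 0.03017.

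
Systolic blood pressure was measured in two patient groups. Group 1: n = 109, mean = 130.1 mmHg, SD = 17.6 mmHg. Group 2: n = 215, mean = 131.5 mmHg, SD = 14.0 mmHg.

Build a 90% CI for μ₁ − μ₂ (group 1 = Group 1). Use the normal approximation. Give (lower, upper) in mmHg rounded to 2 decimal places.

SE₁ = s₁/√n₁ = 17.6/√109 = 1.6858; SE₂ = 14.0/√215 = 0.9548.
Independent samples, unequal variances: SE_diff = √(SE₁² + SE₂²) = √(2.84192164 + 0.91164304) = 1.9374.
z* = 1.645, so margin of error = 1.645 × 1.9374 = 3.1870.
Difference in means = 130.1 − 131.5 = -1.4000.
-1.4000 ± 3.1870 → (-4.59, 1.79).

(-4.59, 1.79)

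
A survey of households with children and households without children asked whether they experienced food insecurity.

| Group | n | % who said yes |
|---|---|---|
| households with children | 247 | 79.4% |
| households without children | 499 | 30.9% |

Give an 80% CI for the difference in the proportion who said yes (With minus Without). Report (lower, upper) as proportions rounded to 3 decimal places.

SE₁ = √(p̂₁(1−p̂₁)/n₁) = √(0.7940·0.2060/247) = 0.02573; SE₂ = √(0.3090·0.6910/499) = 0.02069.
Independent samples: SE of the difference = √(SE₁² + SE₂²) = √(0.0006620329 + 0.0004280761) = 0.03302.
z* for 80% confidence is 1.282, so the margin of error is 1.282 × 0.03302 = 0.04233.
Point estimate p̂₁ − p̂₂ = 0.7940 − 0.3090 = 0.4850.
0.4850 ± 0.04233 → (0.443, 0.527).

(0.443, 0.527)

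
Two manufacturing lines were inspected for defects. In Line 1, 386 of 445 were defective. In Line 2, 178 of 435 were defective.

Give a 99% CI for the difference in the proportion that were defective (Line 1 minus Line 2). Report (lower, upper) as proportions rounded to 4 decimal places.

p̂₁ = 386/445 = 0.8674 and p̂₂ = 178/435 = 0.4092.
SE₁ = √(p̂₁(1−p̂₁)/n₁) = √(0.8674·0.1326/445) = 0.01608; SE₂ = √(0.4092·0.5908/435) = 0.02357.
Independent samples: SE of the difference = √(SE₁² + SE₂²) = √(0.0002585664 + 0.0005555449) = 0.02853.
z* for 99% confidence is 2.576, so the margin of error is 2.576 × 0.02853 = 0.07349.
Point estimate p̂₁ − p̂₂ = 0.8674 − 0.4092 = 0.4582.
0.4582 ± 0.07349 → (0.3847, 0.5317).

(0.3847, 0.5317)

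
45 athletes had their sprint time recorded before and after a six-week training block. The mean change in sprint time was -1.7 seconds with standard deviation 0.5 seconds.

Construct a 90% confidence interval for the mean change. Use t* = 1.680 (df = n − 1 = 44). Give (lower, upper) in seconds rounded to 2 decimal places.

(-1.83, -1.57)

Paired design: SE = s_d/√n = 0.5/√45 = 0.0745.
t* = 1.680; margin of error = 1.680 × 0.0745 = 0.1252.
-1.7 ± 0.1252 → (-1.83, -1.57).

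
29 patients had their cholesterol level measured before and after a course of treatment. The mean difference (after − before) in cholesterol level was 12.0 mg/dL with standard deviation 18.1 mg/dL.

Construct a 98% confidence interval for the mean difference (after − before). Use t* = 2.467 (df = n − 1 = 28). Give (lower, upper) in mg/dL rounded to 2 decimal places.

(3.71, 20.29)

This is a matched-pairs design, so SE = s_d/√n = 18.1/√29 = 3.3611.
Margin = 2.467 × 3.3611 = 8.2918; the interval is 12.0 ± 8.2918 = (3.71, 20.29).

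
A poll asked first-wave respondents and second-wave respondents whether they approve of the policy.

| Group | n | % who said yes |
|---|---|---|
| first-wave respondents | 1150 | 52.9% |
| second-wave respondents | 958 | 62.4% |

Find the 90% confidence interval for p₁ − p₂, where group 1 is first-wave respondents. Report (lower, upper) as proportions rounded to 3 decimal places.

The two standard errors are √(0.5290×0.4710/1150) = 0.01472 and √(0.6240×0.3760/958) = 0.01565.
Because the samples are independent, SE_diff = √(0.01472² + 0.01565²) = 0.02148.
Using z* = 1.645 for 90%, ME = 1.645 × 0.02148 = 0.03533.
p̂₁ − p̂₂ = -0.0950; interval -0.0950 ± 0.03533 gives (-0.130, -0.060).

(-0.130, -0.060)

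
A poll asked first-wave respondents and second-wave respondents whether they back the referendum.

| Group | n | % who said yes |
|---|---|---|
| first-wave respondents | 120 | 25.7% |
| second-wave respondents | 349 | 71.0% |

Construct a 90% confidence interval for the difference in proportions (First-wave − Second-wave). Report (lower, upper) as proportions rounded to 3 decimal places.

The two standard errors are √(0.2570×0.7430/120) = 0.03989 and √(0.7100×0.2900/349) = 0.02429.
Because the samples are independent, SE_diff = √(0.03989² + 0.02429²) = 0.04670.
Using z* = 1.645 for 90%, ME = 1.645 × 0.04670 = 0.07682.
p̂₁ − p̂₂ = -0.4530; interval -0.4530 ± 0.07682 gives (-0.530, -0.376).

(-0.530, -0.376)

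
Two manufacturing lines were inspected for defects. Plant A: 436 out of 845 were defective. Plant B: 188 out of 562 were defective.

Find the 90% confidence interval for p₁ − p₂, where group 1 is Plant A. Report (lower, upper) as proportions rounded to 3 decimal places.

(0.138, 0.225)

Sample proportions: 436/845 = 0.5160, 188/562 = 0.3345.
Each SE is √(p̂(1−p̂)/n): √(0.5160·0.4840/845) = 0.01719 and √(0.3345·0.6655/562) = 0.01990.
SE(p̂₁ − p̂₂) = √(SE₁² + SE₂²) = √(0.0002954961 + 0.00039601) = 0.02630, since the two samples are independent.
At 90% confidence z* = 1.645; margin = 1.645 × 0.02630 = 0.04326.
The difference is 0.5160 − 0.3345 = 0.1815, so the interval is 0.1815 ± 0.04326 = (0.138, 0.225).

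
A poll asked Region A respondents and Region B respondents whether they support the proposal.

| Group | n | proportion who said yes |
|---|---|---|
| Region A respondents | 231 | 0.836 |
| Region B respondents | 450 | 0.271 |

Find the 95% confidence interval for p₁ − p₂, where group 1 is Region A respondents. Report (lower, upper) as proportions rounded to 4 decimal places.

Each SE is √(p̂(1−p̂)/n): √(0.8360·0.1640/231) = 0.02436 and √(0.2710·0.7290/450) = 0.02095.
SE(p̂₁ − p̂₂) = √(SE₁² + SE₂²) = √(0.0005934096 + 0.0004389025) = 0.03213, since the two samples are independent.
At 95% confidence z* = 1.960; margin = 1.960 × 0.03213 = 0.06297.
The difference is 0.8360 − 0.2710 = 0.5650, so the interval is 0.5650 ± 0.06297 = (0.5020, 0.6280).

(0.5020, 0.6280)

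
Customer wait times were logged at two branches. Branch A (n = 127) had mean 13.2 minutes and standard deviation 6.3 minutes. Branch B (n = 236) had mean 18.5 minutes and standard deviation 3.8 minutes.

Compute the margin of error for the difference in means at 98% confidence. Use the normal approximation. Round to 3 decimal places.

Per-group SEs: s₁/√n₁ = 6.3/√127 = 0.5590, s₂/√n₂ = 3.8/√236 = 0.2474.
Unpooled SE of the difference: √(0.312481 + 0.06120676) = 0.6113.
Margin of error = z* · SE = 2.326 × 0.6113 = 1.4219.

1.422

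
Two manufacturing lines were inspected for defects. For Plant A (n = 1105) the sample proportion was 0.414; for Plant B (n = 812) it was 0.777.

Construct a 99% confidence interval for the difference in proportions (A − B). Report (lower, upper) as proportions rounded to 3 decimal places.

SE₁ = √(p̂₁(1−p̂₁)/n₁) = √(0.4140·0.5860/1105) = 0.01482; SE₂ = √(0.7770·0.2230/812) = 0.01461.
Independent samples: SE of the difference = √(SE₁² + SE₂²) = √(0.0002196324 + 0.0002134521) = 0.02081.
z* for 99% confidence is 2.576, so the margin of error is 2.576 × 0.02081 = 0.05361.
Point estimate p̂₁ − p̂₂ = 0.4140 − 0.7770 = -0.3630.
-0.3630 ± 0.05361 → (-0.417, -0.309).

(-0.417, -0.309)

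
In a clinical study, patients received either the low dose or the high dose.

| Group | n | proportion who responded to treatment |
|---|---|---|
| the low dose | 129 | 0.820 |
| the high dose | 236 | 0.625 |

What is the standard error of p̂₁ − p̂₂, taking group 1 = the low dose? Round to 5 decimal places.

0.04623

The two standard errors are √(0.8200×0.1800/129) = 0.03383 and √(0.6250×0.3750/236) = 0.03151.
Because the samples are independent, SE_diff = √(0.03383² + 0.03151²) = 0.04623.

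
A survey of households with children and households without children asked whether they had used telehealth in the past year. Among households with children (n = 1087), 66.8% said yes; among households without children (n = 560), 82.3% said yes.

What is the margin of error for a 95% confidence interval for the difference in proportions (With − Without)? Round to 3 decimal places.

0.042

SE₁ = √(p̂₁(1−p̂₁)/n₁) = √(0.6680·0.3320/1087) = 0.01428; SE₂ = √(0.8230·0.1770/560) = 0.01613.
Independent samples: SE of the difference = √(SE₁² + SE₂²) = √(0.0002039184 + 0.0002601769) = 0.02154.
z* for 95% confidence is 1.960, so the margin of error is 1.960 × 0.02154 = 0.04222.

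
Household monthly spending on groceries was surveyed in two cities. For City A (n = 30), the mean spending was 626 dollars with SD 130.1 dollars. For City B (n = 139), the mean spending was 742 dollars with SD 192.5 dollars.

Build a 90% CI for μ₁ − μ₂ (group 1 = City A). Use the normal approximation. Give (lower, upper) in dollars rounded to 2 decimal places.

(-163.41, -68.59)

Standard errors of each mean: 130.1/√30 = 23.7529 and 192.5/√139 = 16.3276.
SE(x̄₁ − x̄₂) = √(23.7529² + 16.3276²) = 28.8234 for independent samples with unequal variances.
With z* = 1.645, the margin is 1.645 × 28.8234 = 47.4145.
x̄₁ − x̄₂ = 626 − 742 = -116.0000; the interval is -116.0000 ± 47.4145 = (-163.41, -68.59).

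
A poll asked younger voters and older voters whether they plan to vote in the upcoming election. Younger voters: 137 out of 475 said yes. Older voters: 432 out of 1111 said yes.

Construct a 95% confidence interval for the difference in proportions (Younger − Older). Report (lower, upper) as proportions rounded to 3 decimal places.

Sample proportions: 137/475 = 0.2884, 432/1111 = 0.3888.
Each SE is √(p̂(1−p̂)/n): √(0.2884·0.7116/475) = 0.02079 and √(0.3888·0.6112/1111) = 0.01463.
SE(p̂₁ − p̂₂) = √(SE₁² + SE₂²) = √(0.0004322241 + 0.0002140369) = 0.02542, since the two samples are independent.
At 95% confidence z* = 1.960; margin = 1.960 × 0.02542 = 0.04982.
The difference is 0.2884 − 0.3888 = -0.1004, so the interval is -0.1004 ± 0.04982 = (-0.150, -0.051).

(-0.150, -0.051)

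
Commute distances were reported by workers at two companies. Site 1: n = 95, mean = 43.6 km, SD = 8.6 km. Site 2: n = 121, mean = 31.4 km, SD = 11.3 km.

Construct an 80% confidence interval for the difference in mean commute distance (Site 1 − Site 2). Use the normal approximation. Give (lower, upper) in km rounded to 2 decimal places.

(10.46, 13.94)

Standard errors of each mean: 8.6/√95 = 0.8823 and 11.3/√121 = 1.0273.
SE(x̄₁ − x̄₂) = √(0.8823² + 1.0273²) = 1.3542 for independent samples with unequal variances.
With z* = 1.282, the margin is 1.282 × 1.3542 = 1.7361.
x̄₁ − x̄₂ = 43.6 − 31.4 = 12.2000; the interval is 12.2000 ± 1.7361 = (10.46, 13.94).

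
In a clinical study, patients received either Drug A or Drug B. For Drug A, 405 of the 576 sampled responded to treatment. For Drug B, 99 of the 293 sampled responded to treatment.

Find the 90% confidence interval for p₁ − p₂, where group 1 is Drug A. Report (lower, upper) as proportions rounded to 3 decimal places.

(0.310, 0.420)

First, p̂₁ = 405/576 = 0.7031; p̂₂ = 99/293 = 0.3379.
The two standard errors are √(0.7031×0.2969/576) = 0.01904 and √(0.3379×0.6621/293) = 0.02763.
Because the samples are independent, SE_diff = √(0.01904² + 0.02763²) = 0.03356.
Using z* = 1.645 for 90%, ME = 1.645 × 0.03356 = 0.05521.
p̂₁ − p̂₂ = 0.3652; interval 0.3652 ± 0.05521 gives (0.310, 0.420).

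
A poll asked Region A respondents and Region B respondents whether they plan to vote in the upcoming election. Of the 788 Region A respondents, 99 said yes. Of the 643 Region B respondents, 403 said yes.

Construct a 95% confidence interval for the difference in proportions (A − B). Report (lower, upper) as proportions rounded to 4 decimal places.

(-0.5451, -0.4571)

Sample proportions: 99/788 = 0.1256, 403/643 = 0.6267.
Each SE is √(p̂(1−p̂)/n): √(0.1256·0.8744/788) = 0.01181 and √(0.6267·0.3733/643) = 0.01907.
SE(p̂₁ − p̂₂) = √(SE₁² + SE₂²) = √(0.0001394761 + 0.0003636649) = 0.02243, since the two samples are independent.
At 95% confidence z* = 1.960; margin = 1.960 × 0.02243 = 0.04396.
The difference is 0.1256 − 0.6267 = -0.5011, so the interval is -0.5011 ± 0.04396 = (-0.5451, -0.4571).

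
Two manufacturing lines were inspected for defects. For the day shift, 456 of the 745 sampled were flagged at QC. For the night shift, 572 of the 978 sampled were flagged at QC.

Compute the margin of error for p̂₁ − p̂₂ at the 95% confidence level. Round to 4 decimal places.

0.0467

Sample proportions: 456/745 = 0.6121, 572/978 = 0.5849.
Each SE is √(p̂(1−p̂)/n): √(0.6121·0.3879/745) = 0.01785 and √(0.5849·0.4151/978) = 0.01576.
SE(p̂₁ − p̂₂) = √(SE₁² + SE₂²) = √(0.0003186225 + 0.0002483776) = 0.02381, since the two samples are independent.
At 95% confidence z* = 1.960; margin = 1.960 × 0.02381 = 0.04667.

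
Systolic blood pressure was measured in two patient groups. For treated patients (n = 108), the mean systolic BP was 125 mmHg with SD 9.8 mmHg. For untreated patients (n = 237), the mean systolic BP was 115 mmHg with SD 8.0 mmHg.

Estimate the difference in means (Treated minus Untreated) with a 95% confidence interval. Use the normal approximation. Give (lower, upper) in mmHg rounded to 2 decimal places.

SE₁ = s₁/√n₁ = 9.8/√108 = 0.9430; SE₂ = 8.0/√237 = 0.5197.
Independent samples, unequal variances: SE_diff = √(SE₁² + SE₂²) = √(0.889249 + 0.27008809) = 1.0767.
z* = 1.960, so margin of error = 1.960 × 1.0767 = 2.1103.
Difference in means = 125 − 115 = 10.0000.
10.0000 ± 2.1103 → (7.89, 12.11).

(7.89, 12.11)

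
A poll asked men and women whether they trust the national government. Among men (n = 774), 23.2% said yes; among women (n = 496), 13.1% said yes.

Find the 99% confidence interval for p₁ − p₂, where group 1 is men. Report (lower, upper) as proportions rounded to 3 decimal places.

(0.046, 0.156)

The two standard errors are √(0.2320×0.7680/774) = 0.01517 and √(0.1310×0.8690/496) = 0.01515.
Because the samples are independent, SE_diff = √(0.01517² + 0.01515²) = 0.02144.
Using z* = 2.576 for 99%, ME = 2.576 × 0.02144 = 0.05523.
p̂₁ − p̂₂ = 0.1010; interval 0.1010 ± 0.05523 gives (0.046, 0.156).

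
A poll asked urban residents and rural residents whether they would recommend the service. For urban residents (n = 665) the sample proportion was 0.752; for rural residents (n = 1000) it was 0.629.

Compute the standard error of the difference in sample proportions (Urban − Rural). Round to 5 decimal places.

SE₁ = √(p̂₁(1−p̂₁)/n₁) = √(0.7520·0.2480/665) = 0.01675; SE₂ = √(0.6290·0.3710/1000) = 0.01528.
Independent samples: SE of the difference = √(SE₁² + SE₂²) = √(0.0002805625 + 0.0002334784) = 0.02267.

0.02267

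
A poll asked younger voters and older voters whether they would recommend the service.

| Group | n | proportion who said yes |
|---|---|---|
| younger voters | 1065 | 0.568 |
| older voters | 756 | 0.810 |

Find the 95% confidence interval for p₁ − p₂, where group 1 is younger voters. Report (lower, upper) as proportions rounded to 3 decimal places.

Each SE is √(p̂(1−p̂)/n): √(0.5680·0.4320/1065) = 0.01518 and √(0.8100·0.1900/756) = 0.01427.
SE(p̂₁ − p̂₂) = √(SE₁² + SE₂²) = √(0.0002304324 + 0.0002036329) = 0.02083, since the two samples are independent.
At 95% confidence z* = 1.960; margin = 1.960 × 0.02083 = 0.04083.
The difference is 0.5680 − 0.8100 = -0.2420, so the interval is -0.2420 ± 0.04083 = (-0.283, -0.201).

(-0.283, -0.201)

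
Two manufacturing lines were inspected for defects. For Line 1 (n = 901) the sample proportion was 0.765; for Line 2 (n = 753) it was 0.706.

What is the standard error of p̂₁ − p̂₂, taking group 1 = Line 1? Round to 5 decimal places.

SE₁ = √(p̂₁(1−p̂₁)/n₁) = √(0.7650·0.2350/901) = 0.01413; SE₂ = √(0.7060·0.2940/753) = 0.01660.
Independent samples: SE of the difference = √(SE₁² + SE₂²) = √(0.0001996569 + 0.00027556) = 0.02180.

0.02180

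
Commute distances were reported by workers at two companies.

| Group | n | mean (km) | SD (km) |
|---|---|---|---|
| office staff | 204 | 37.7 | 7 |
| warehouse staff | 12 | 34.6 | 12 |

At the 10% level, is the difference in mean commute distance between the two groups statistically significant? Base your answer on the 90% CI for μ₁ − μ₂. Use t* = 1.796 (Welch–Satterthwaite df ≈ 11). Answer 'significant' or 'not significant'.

Per-group SEs: s₁/√n₁ = 7/√204 = 0.4901, s₂/√n₂ = 12/√12 = 3.4641.
Unpooled SE of the difference: √(0.24019801 + 11.99998881) = 3.4986.
Margin of error = t* · SE = 1.796 × 3.4986 = 6.2835.
x̄₁ − x̄₂ = 37.7 − 34.6 = 3.1000.
CI: 3.1000 ± 6.2835 = (-3.1835, 9.3835).
The interval (-3.1835, 9.3835) contains 0, so the difference is not significant.

not significant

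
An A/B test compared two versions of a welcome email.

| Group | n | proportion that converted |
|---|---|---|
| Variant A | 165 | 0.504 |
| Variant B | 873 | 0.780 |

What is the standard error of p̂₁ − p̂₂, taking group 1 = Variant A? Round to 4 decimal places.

0.0414

The two standard errors are √(0.5040×0.4960/165) = 0.03892 and √(0.7800×0.2200/873) = 0.01402.
Because the samples are independent, SE_diff = √(0.03892² + 0.01402²) = 0.04137.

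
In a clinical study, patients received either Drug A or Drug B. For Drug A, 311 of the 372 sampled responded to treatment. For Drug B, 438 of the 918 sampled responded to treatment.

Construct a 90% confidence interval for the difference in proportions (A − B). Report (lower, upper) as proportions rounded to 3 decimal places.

First, p̂₁ = 311/372 = 0.8360; p̂₂ = 438/918 = 0.4771.
The two standard errors are √(0.8360×0.1640/372) = 0.01920 and √(0.4771×0.5229/918) = 0.01649.
Because the samples are independent, SE_diff = √(0.01920² + 0.01649²) = 0.02531.
Using z* = 1.645 for 90%, ME = 1.645 × 0.02531 = 0.04163.
p̂₁ − p̂₂ = 0.3589; interval 0.3589 ± 0.04163 gives (0.317, 0.401).

(0.317, 0.401)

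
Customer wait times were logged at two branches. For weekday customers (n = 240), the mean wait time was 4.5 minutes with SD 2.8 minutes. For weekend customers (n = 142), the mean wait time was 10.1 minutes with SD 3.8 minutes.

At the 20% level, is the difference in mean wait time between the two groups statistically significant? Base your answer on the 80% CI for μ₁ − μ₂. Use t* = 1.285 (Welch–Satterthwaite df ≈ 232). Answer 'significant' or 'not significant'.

significant

Standard errors of each mean: 2.8/√240 = 0.1807 and 3.8/√142 = 0.3189.
SE(x̄₁ − x̄₂) = √(0.1807² + 0.3189²) = 0.3665 for independent samples with unequal variances.
With t* = 1.285, the margin is 1.285 × 0.3665 = 0.4710.
x̄₁ − x̄₂ = 4.5 − 10.1 = -5.6000; the interval is -5.6000 ± 0.4710 = (-6.0710, -5.1290).
The interval (-6.0710, -5.1290) does not contain 0, so the difference is significant.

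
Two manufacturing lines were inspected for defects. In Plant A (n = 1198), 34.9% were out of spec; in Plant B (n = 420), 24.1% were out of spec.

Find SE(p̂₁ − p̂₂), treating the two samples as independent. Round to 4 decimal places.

SE₁ = √(p̂₁(1−p̂₁)/n₁) = √(0.3490·0.6510/1198) = 0.01377; SE₂ = √(0.2410·0.7590/420) = 0.02087.
Independent samples: SE of the difference = √(SE₁² + SE₂²) = √(0.0001896129 + 0.0004355569) = 0.02500.

0.0250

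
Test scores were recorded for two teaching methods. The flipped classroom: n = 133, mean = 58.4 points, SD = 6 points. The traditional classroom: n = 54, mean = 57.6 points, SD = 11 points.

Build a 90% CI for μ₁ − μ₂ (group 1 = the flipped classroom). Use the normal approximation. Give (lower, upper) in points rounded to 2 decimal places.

(-1.81, 3.41)

Standard errors of each mean: 6/√133 = 0.5203 and 11/√54 = 1.4969.
SE(x̄₁ − x̄₂) = √(0.5203² + 1.4969²) = 1.5847 for independent samples with unequal variances.
With z* = 1.645, the margin is 1.645 × 1.5847 = 2.6068.
x̄₁ − x̄₂ = 58.4 − 57.6 = 0.8000; the interval is 0.8000 ± 2.6068 = (-1.81, 3.41).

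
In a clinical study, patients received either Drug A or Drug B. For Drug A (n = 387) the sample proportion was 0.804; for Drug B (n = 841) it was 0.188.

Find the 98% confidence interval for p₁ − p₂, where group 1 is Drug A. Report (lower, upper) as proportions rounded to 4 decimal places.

Each SE is √(p̂(1−p̂)/n): √(0.8040·0.1960/387) = 0.02018 and √(0.1880·0.8120/841) = 0.01347.
SE(p̂₁ − p̂₂) = √(SE₁² + SE₂²) = √(0.0004072324 + 0.0001814409) = 0.02426, since the two samples are independent.
At 98% confidence z* = 2.326; margin = 2.326 × 0.02426 = 0.05643.
The difference is 0.8040 − 0.1880 = 0.6160, so the interval is 0.6160 ± 0.05643 = (0.5596, 0.6724).

(0.5596, 0.6724)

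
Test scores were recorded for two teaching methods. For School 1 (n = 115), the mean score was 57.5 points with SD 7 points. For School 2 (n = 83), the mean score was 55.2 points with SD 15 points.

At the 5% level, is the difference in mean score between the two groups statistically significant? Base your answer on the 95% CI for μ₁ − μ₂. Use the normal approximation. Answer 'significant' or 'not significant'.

Per-group SEs: s₁/√n₁ = 7/√115 = 0.6528, s₂/√n₂ = 15/√83 = 1.6465.
Unpooled SE of the difference: √(0.42614784 + 2.71096225) = 1.7712.
Margin of error = z* · SE = 1.960 × 1.7712 = 3.4716.
x̄₁ − x̄₂ = 57.5 − 55.2 = 2.3000.
CI: 2.3000 ± 3.4716 = (-1.1716, 5.7716).
The interval (-1.1716, 5.7716) contains 0, so the difference is not significant.

not significant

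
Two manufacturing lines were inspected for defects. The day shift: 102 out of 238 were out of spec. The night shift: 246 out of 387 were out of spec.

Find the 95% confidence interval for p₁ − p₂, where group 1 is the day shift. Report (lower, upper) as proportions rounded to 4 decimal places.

First, p̂₁ = 102/238 = 0.4286; p̂₂ = 246/387 = 0.6357.
The two standard errors are √(0.4286×0.5714/238) = 0.03208 and √(0.6357×0.3643/387) = 0.02446.
Because the samples are independent, SE_diff = √(0.03208² + 0.02446²) = 0.04034.
Using z* = 1.960 for 95%, ME = 1.960 × 0.04034 = 0.07907.
p̂₁ − p̂₂ = -0.2071; interval -0.2071 ± 0.07907 gives (-0.2862, -0.1280).

(-0.2862, -0.1280)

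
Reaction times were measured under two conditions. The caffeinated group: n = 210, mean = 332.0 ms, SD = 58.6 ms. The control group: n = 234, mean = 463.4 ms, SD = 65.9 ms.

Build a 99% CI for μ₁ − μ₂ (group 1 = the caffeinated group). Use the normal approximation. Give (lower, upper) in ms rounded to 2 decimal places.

(-146.62, -116.18)

SE₁ = s₁/√n₁ = 58.6/√210 = 4.0438; SE₂ = 65.9/√234 = 4.3080.
Independent samples, unequal variances: SE_diff = √(SE₁² + SE₂²) = √(16.35231844 + 18.558864) = 5.9086.
z* = 2.576, so margin of error = 2.576 × 5.9086 = 15.2206.
Difference in means = 332.0 − 463.4 = -131.4000.
-131.4000 ± 15.2206 → (-146.62, -116.18).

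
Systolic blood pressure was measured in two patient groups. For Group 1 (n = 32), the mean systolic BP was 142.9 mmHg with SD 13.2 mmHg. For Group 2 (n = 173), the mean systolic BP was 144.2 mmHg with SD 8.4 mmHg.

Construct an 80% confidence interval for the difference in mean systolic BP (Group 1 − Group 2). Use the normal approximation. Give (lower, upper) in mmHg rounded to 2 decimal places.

SE₁ = s₁/√n₁ = 13.2/√32 = 2.3335; SE₂ = 8.4/√173 = 0.6386.
Independent samples, unequal variances: SE_diff = √(SE₁² + SE₂²) = √(5.44522225 + 0.40780996) = 2.4193.
z* = 1.282, so margin of error = 1.282 × 2.4193 = 3.1015.
Difference in means = 142.9 − 144.2 = -1.3000.
-1.3000 ± 3.1015 → (-4.40, 1.80).

(-4.40, 1.80)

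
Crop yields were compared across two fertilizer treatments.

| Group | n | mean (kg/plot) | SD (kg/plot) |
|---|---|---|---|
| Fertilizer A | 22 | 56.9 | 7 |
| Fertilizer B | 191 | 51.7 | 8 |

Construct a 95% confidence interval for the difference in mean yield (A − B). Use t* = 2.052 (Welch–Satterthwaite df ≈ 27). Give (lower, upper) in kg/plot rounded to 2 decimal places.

(1.92, 8.48)

Per-group SEs: s₁/√n₁ = 7/√22 = 1.4924, s₂/√n₂ = 8/√191 = 0.5789.
Unpooled SE of the difference: √(2.22725776 + 0.33512521) = 1.6007.
Margin of error = t* · SE = 2.052 × 1.6007 = 3.2846.
x̄₁ − x̄₂ = 56.9 − 51.7 = 5.2000.
CI: 5.2000 ± 3.2846 = (1.92, 8.48).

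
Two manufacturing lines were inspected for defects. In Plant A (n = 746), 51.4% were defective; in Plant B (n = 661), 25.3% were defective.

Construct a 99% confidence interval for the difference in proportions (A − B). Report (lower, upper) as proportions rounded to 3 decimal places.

(0.197, 0.325)

The two standard errors are √(0.5140×0.4860/746) = 0.01830 and √(0.2530×0.7470/661) = 0.01691.
Because the samples are independent, SE_diff = √(0.01830² + 0.01691²) = 0.02492.
Using z* = 2.576 for 99%, ME = 2.576 × 0.02492 = 0.06419.
p̂₁ − p̂₂ = 0.2610; interval 0.2610 ± 0.06419 gives (0.197, 0.325).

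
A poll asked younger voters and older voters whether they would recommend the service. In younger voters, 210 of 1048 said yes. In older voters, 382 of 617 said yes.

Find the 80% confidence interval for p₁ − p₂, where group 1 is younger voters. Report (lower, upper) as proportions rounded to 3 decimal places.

(-0.448, -0.389)

First, p̂₁ = 210/1048 = 0.2004; p̂₂ = 382/617 = 0.6191.
The two standard errors are √(0.2004×0.7996/1048) = 0.01237 and √(0.6191×0.3809/617) = 0.01955.
Because the samples are independent, SE_diff = √(0.01237² + 0.01955²) = 0.02313.
Using z* = 1.282 for 80%, ME = 1.282 × 0.02313 = 0.02965.
p̂₁ − p̂₂ = -0.4187; interval -0.4187 ± 0.02965 gives (-0.448, -0.389).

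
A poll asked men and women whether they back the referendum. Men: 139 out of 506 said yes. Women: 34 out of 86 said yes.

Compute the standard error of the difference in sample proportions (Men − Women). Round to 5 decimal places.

p̂₁ = 139/506 = 0.2747 and p̂₂ = 34/86 = 0.3953.
SE₁ = √(p̂₁(1−p̂₁)/n₁) = √(0.2747·0.7253/506) = 0.01984; SE₂ = √(0.3953·0.6047/86) = 0.05272.
Independent samples: SE of the difference = √(SE₁² + SE₂²) = √(0.0003936256 + 0.0027793984) = 0.05633.

0.05633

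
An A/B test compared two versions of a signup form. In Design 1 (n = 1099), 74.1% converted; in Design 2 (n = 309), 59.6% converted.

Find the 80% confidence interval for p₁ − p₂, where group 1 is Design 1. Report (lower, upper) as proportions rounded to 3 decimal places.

SE₁ = √(p̂₁(1−p̂₁)/n₁) = √(0.7410·0.2590/1099) = 0.01321; SE₂ = √(0.5960·0.4040/309) = 0.02791.
Independent samples: SE of the difference = √(SE₁² + SE₂²) = √(0.0001745041 + 0.0007789681) = 0.03088.
z* for 80% confidence is 1.282, so the margin of error is 1.282 × 0.03088 = 0.03959.
Point estimate p̂₁ − p̂₂ = 0.7410 − 0.5960 = 0.1450.
0.1450 ± 0.03959 → (0.105, 0.185).

(0.105, 0.185)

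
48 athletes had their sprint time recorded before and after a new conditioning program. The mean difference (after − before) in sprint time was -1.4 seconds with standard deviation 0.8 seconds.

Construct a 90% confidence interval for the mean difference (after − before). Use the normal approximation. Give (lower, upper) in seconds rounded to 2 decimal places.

Paired design: SE = s_d/√n = 0.8/√48 = 0.1155.
z* = 1.645; margin of error = 1.645 × 0.1155 = 0.1900.
-1.4 ± 0.1900 → (-1.59, -1.21).

(-1.59, -1.21)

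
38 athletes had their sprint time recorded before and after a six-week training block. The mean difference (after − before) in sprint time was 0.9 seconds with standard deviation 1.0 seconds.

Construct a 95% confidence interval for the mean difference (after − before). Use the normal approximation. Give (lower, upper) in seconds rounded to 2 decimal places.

(0.58, 1.22)

This is a matched-pairs design, so SE = s_d/√n = 1.0/√38 = 0.1622.
Margin = 1.960 × 0.1622 = 0.3179; the interval is 0.9 ± 0.3179 = (0.58, 1.22).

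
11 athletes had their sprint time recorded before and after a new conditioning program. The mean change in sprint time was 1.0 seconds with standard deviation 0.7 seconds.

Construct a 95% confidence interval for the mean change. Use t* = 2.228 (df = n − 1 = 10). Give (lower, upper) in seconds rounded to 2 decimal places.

(0.53, 1.47)

This is a matched-pairs design, so SE = s_d/√n = 0.7/√11 = 0.2111.
Margin = 2.228 × 0.2111 = 0.4703; the interval is 1.0 ± 0.4703 = (0.53, 1.47).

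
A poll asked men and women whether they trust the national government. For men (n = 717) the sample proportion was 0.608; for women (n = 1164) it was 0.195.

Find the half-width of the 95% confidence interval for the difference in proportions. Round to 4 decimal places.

Each SE is √(p̂(1−p̂)/n): √(0.6080·0.3920/717) = 0.01823 and √(0.1950·0.8050/1164) = 0.01161.
SE(p̂₁ − p̂₂) = √(SE₁² + SE₂²) = √(0.0003323329 + 0.0001347921) = 0.02161, since the two samples are independent.
At 95% confidence z* = 1.960; margin = 1.960 × 0.02161 = 0.04236.

0.0424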